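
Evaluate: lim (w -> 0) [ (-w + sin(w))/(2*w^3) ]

Direct substitution gives 0/0.
Apply L'Hôpital: lim (cos(w) - 1)/(6*w^2), still 0/0.
Apply L'Hôpital: lim (-sin(w))/(12*w), still 0/0.
After 3 applications of L'Hôpital's rule the quotient is (-cos(w))/(12); substituting w = 0 gives -1/12.

-1/12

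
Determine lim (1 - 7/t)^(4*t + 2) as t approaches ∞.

e^(-28)

Let L be the limit and take ln: ln L = lim (4t + 2)·ln(1 - 7/t) = lim (4t + 2)·(-7/t + O(1/t²)) = -28.
Hence L = e^(-28).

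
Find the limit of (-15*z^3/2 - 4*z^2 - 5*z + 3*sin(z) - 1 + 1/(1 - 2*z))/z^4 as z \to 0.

16

Substitution gives 0/0 (the numerator vanishes to order 4).
Expand each term to order z^4: the coefficient of z^4 in 1/(1 - 2z) is 16 and in 3·sin(z) is 0.
Lower-order terms cancel with the polynomial part, so the numerator is (16)·z^4 + o(z^4), and the limit is (16)/(1) = 16.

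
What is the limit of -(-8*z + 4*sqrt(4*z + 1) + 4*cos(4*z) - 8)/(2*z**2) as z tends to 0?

Substitution gives 0/0; apply L'Hôpital's rule 2 times.
After differentiating numerator and denominator 2 times the quotient is (-64*cos(4*z) - 16/(4*z + 1)^(3/2))/(-4); at z = 0 this is 20.

20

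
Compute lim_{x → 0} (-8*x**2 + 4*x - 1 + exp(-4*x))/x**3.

Direct substitution gives 0/0.
Apply L'Hôpital: lim (-16*x + 4 - 4*e^(-4*x))/(3*x^2), still 0/0.
Apply L'Hôpital: lim (-16 + 16*e^(-4*x))/(6*x), still 0/0.
After 3 applications of L'Hôpital's rule the quotient is (-64*e^(-4*x))/(6); substituting x = 0 gives -32/3.

-32/3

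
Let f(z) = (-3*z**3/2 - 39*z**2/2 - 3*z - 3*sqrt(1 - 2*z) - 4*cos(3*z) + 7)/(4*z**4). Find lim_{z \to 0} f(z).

Substitution gives 0/0 (the numerator vanishes to order 4).
Expand each term to order z^4: the coefficient of z^4 in -4·cos(3z) is -27/2 and in -3·√(1 - 2z) is 15/8.
Lower-order terms cancel with the polynomial part, so the numerator is (-93/8)·z^4 + o(z^4), and the limit is (-93/8)/(4) = -93/32.

-93/32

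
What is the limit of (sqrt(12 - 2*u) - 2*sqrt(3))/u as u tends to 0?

Substitution gives 0/0. Multiply numerator and denominator by the conjugate √(12 - 2u) + √12.
The numerator becomes (12 - 2u) − 12 = -2u, so the expression simplifies to -2/(√(12 - 2u) + √12).
Letting u → 0 gives -2/(2√12) = -√(3)/6.

-√(3)/6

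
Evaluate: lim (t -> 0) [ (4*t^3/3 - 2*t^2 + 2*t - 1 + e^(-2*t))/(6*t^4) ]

Direct substitution gives 0/0.
Apply L'Hôpital: lim (4*t^2 - 4*t + 2 - 2*e^(-2*t))/(24*t^3), still 0/0.
Apply L'Hôpital: lim (8*t - 4 + 4*e^(-2*t))/(72*t^2), still 0/0.
Apply L'Hôpital: lim (8 - 8*e^(-2*t))/(144*t), still 0/0.
After 4 applications of L'Hôpital's rule the quotient is (16*e^(-2*t))/(144); substituting t = 0 gives 1/9.

1/9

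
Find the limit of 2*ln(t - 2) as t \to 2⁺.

As t → 2⁺, t - 2 → 0⁺ and ln(t - 2) → −∞.
Multiplying by 2 gives -∞.

-∞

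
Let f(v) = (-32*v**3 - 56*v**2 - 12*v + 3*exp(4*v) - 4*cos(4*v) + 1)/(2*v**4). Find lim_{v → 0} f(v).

-16/3

Substitution gives 0/0; apply L'Hôpital's rule 4 times.
After differentiating numerator and denominator 4 times the quotient is (768*e^(4*v) - 1024*cos(4*v))/(48); at v = 0 this is -16/3.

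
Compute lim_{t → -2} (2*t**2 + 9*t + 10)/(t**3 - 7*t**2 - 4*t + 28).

At t = -2 both the top and bottom vanish — a removable singularity. Factoring out (t + 2) from each leaves (2*t + 5)/(t^2 - 9*t + 14), which at t = -2 equals 1/36.

1/36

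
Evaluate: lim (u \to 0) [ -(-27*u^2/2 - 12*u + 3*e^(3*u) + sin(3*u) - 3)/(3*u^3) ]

-3

Substitution gives 0/0; apply L'Hôpital's rule 3 times.
After differentiating numerator and denominator 3 times the quotient is (81*e^(3*u) - 27*cos(3*u))/(-18); at u = 0 this is -3.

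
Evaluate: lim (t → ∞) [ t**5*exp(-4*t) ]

Write as t^5/e^{4t}, an ∞/∞ form.
Exponential growth dominates any polynomial, so repeated L'Hôpital (or the standard result) gives 0.

0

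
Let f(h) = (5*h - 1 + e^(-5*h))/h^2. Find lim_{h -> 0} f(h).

Direct substitution gives 0/0.
Apply L'Hôpital: lim (5 - 5*e^(-5*h))/(2*h), still 0/0.
After 2 applications of L'Hôpital's rule the quotient is (25*e^(-5*h))/(2); substituting h = 0 gives 25/2.

25/2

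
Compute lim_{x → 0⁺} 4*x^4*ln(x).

0

This is a 0·(−∞) form. Rewrite as 4·ln(x) / x^(−4) and apply L'Hôpital:
the derivative quotient is 4·(1/x) / (−4·x^(−5)) = (-4/4)·x^4 → 0.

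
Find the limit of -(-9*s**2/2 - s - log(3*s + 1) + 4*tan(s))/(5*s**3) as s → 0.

23/15

Substitution gives 0/0; apply L'Hôpital's rule 3 times.
After differentiating numerator and denominator 3 times the quotient is (24*tan(s)^2/cos(s)^2 + 8/cos(s)^2 - 54/(3*s + 1)^3)/(-30); at s = 0 this is 23/15.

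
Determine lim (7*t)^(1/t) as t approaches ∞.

Base → ∞ and exponent → 0: an ∞^0 form.
Take logs: (1/t)·ln(7·t^1) = (ln 7 + 1·ln t)/t → 0.
So the limit is e^0 = 1.

1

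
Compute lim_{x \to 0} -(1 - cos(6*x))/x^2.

Substitution gives 0/0.
Use (1 − cos u)/u² → 1/2 with u = 6x: the limit is 6²/(2·(-1)) = -18.

-18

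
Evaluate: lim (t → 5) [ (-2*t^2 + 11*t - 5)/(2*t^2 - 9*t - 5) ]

-9/11

Direct substitution gives 0/0, so factor. Both numerator and denominator have (t - 5) as a factor.
After cancelling, the expression reduces to (1 - 2*t)/(2*t + 1).
Substituting t = 5 gives -9/11.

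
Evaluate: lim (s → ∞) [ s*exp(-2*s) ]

Write as s^1/e^{2s}, an ∞/∞ form.
Exponential growth dominates any polynomial, so repeated L'Hôpital (or the standard result) gives 0.

0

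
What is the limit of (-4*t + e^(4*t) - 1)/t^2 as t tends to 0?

8

Direct substitution gives 0/0.
Apply L'Hôpital: lim (4*e^(4*t) - 4)/(2*t), still 0/0.
After 2 applications of L'Hôpital's rule the quotient is (16*e^(4*t))/(2); substituting t = 0 gives 8.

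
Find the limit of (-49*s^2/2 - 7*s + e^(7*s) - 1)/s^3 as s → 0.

Direct substitution gives 0/0.
Apply L'Hôpital: lim (-49*s + 7*e^(7*s) - 7)/(3*s^2), still 0/0.
Apply L'Hôpital: lim (49*e^(7*s) - 49)/(6*s), still 0/0.
After 3 applications of L'Hôpital's rule the quotient is (343*e^(7*s))/(6); substituting s = 0 gives 343/6.

343/6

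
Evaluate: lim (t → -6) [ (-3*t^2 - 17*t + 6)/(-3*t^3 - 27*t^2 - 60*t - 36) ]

Direct substitution gives 0/0, so factor. Both numerator and denominator have (t + 6) as a factor.
After cancelling, the expression reduces to (1 - 3*t)/(-3*t^2 - 9*t - 6).
Substituting t = -6 gives -19/60.

-19/60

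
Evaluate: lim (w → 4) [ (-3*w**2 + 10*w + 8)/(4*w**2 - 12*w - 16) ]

-7/10

At w = 4 both the top and bottom vanish — a removable singularity. Factoring out (w - 4) from each leaves (-3*w - 2)/(4*w + 4), which at w = 4 equals -7/10.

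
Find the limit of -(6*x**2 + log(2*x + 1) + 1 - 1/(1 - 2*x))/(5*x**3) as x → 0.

Substitution gives 0/0 (the numerator vanishes to order 3).
Expand each term to order x^3: the coefficient of x^3 in −1/(1 - 2x) is -8 and in ln(1 + 2x) is 8/3.
Lower-order terms cancel with the polynomial part, so the numerator is (-16/3)·x^3 + o(x^3), and the limit is (-16/3)/(-5) = 16/15.

16/15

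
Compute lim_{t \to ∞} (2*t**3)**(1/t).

Base → ∞ and exponent → 0: an ∞^0 form.
Take logs: (1/t)·ln(2·t^3) = (ln 2 + 3·ln t)/t → 0.
So the limit is e^0 = 1.

1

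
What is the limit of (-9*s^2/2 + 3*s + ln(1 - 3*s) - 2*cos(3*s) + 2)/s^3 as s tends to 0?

Substitution gives 0/0 (the numerator vanishes to order 3).
Expand each term to order s^3: the coefficient of s^3 in -2·cos(3s) is 0 and in ln(1 - 3s) is -9.
Lower-order terms cancel with the polynomial part, so the numerator is (-9)·s^3 + o(s^3), and the limit is (-9)/(1) = -9.

-9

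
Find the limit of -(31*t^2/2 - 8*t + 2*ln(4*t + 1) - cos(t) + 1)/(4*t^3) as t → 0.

-32/3

Substitution gives 0/0 (the numerator vanishes to order 3).
Expand each term to order t^3: the coefficient of t^3 in 2·ln(1 + 4t) is 128/3 and in −cos(t) is 0.
Lower-order terms cancel with the polynomial part, so the numerator is (128/3)·t^3 + o(t^3), and the limit is (128/3)/(-4) = -32/3.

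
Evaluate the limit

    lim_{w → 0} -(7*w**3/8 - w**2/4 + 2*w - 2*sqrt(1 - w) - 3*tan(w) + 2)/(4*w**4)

Substitution gives 0/0; apply L'Hôpital's rule 4 times.
After differentiating numerator and denominator 4 times the quotient is (24*tan(w)/cos(w)^2 - 72*tan(w)/cos(w)^4 + 15/(8*(1 - w)^(7/2)))/(-96); at w = 0 this is -5/256.

-5/256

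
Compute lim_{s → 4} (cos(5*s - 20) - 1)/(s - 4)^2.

Direct substitution gives 0/0.
Apply L'Hôpital: lim (-5*sin(5*s - 20))/(2*s - 8), still 0/0.
After 2 applications of L'Hôpital's rule the quotient is (-25*cos(5*s - 20))/(2); substituting s = 4 gives -25/2.

-25/2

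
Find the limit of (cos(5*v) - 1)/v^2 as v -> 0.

-25/2

Direct substitution gives 0/0.
Apply L'Hôpital: lim (-5*sin(5*v))/(2*v), still 0/0.
After 2 applications of L'Hôpital's rule the quotient is (-25*cos(5*v))/(2); substituting v = 0 gives -25/2.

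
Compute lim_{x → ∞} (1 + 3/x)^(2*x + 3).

Write it as [(1 + 3/x)^x]^(2) · (1 + 3/x)^(3). The bracketed term tends to e^(3) and the second factor to 1, so the limit is e^(6).

e^(6)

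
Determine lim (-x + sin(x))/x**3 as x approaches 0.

Direct substitution gives 0/0.
Apply L'Hôpital: lim (cos(x) - 1)/(3*x^2), still 0/0.
Apply L'Hôpital: lim (-sin(x))/(6*x), still 0/0.
After 3 applications of L'Hôpital's rule the quotient is (-cos(x))/(6); substituting x = 0 gives -1/6.

-1/6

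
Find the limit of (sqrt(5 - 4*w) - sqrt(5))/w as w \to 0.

-2*√(5)/5

A 0/0 form; rationalise with √(5 - 4w) + √5. This collapses the numerator to -4w, leaving -4/(√(5 - 4w) + √5) → -4/(2√5) = -2*√(5)/5.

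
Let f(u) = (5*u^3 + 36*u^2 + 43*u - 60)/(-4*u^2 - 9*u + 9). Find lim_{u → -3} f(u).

-38/15

Direct substitution gives 0/0, so factor. Both numerator and denominator have (u + 3) as a factor.
After cancelling, the expression reduces to (5*u^2 + 21*u - 20)/(3 - 4*u).
Substituting u = -3 gives -38/15.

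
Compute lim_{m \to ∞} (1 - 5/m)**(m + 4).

Write it as [(1 - 5/m)^m]^(1) · (1 - 5/m)^(4). The bracketed term tends to e^(-5) and the second factor to 1, so the limit is e^(-5).

e^(-5)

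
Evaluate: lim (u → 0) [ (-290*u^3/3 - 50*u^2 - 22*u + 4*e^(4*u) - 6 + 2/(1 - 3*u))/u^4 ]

614/3

Substitution gives 0/0 (the numerator vanishes to order 4).
Expand each term to order u^4: the coefficient of u^4 in 4·e^(4u) is 128/3 and in 2·1/(1 - 3u) is 162.
Lower-order terms cancel with the polynomial part, so the numerator is (614/3)·u^4 + o(u^4), and the limit is (614/3)/(1) = 614/3.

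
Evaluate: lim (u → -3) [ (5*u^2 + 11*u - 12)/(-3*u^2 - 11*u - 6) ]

-19/7

Direct substitution gives 0/0, so factor. Both numerator and denominator have (u + 3) as a factor.
After cancelling, the expression reduces to (5*u - 4)/(-3*u - 2).
Substituting u = -3 gives -19/7.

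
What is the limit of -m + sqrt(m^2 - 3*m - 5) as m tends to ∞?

-3/2

An ∞ − ∞ form. Rationalising with the conjugate, the difference becomes (-3m - 5) / (√(m^2 - 3*m - 5) + m).
For large m the denominator behaves like 2·m, so the quotient tends to -3/2 = -3/2.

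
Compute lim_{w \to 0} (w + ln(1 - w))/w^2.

-1/2

Direct substitution gives 0/0.
Apply L'Hôpital: lim (1 - 1/(1 - w))/(2*w), still 0/0.
After 2 applications of L'Hôpital's rule the quotient is (-1/(1 - w)^2)/(2); substituting w = 0 gives -1/2.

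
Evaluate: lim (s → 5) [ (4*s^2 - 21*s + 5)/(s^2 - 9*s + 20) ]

Direct substitution gives 0/0, so factor. Both numerator and denominator have (s - 5) as a factor.
After cancelling, the expression reduces to (4*s - 1)/(s - 4).
Substituting s = 5 gives 19.

19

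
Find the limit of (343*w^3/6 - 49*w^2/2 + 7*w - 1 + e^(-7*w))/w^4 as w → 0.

Direct substitution gives 0/0.
Apply L'Hôpital: lim (343*w^2/2 - 49*w + 7 - 7*e^(-7*w))/(4*w^3), still 0/0.
Apply L'Hôpital: lim (343*w - 49 + 49*e^(-7*w))/(12*w^2), still 0/0.
Apply L'Hôpital: lim (343 - 343*e^(-7*w))/(24*w), still 0/0.
After 4 applications of L'Hôpital's rule the quotient is (2401*e^(-7*w))/(24); substituting w = 0 gives 2401/24.

2401/24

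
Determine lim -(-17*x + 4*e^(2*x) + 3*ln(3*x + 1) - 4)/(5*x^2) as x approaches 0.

Substitution gives 0/0; apply L'Hôpital's rule 2 times.
After differentiating numerator and denominator 2 times the quotient is (16*e^(2*x) - 27/(3*x + 1)^2)/(-10); at x = 0 this is 11/10.

11/10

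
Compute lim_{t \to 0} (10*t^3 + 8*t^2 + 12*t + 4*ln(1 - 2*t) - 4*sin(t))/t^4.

Substitution gives 0/0; apply L'Hôpital's rule 4 times.
After differentiating numerator and denominator 4 times the quotient is (-4*sin(t) - 384/(2*t - 1)^4)/(24); at t = 0 this is -16.

-16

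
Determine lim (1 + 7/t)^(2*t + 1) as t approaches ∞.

The base → 1 and the exponent → ∞: a 1^∞ form.
Take logarithms: (2t + 1)·ln(1 + 7/t). Since ln(1+u) ~ u for small u, this behaves like (2t)·(7/t) → 14.
So the limit is e^(14).

e^(14)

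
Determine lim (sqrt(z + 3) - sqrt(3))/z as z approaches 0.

√(3)/6

A 0/0 form; rationalise with √(3 + z) + √3. This collapses the numerator to z, leaving 1/(√(3 + z) + √3) → 1/(2√3) = √(3)/6.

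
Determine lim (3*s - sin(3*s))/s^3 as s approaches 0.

9/2

Direct substitution gives 0/0.
Apply L'Hôpital: lim (3 - 3*cos(3*s))/(3*s^2), still 0/0.
Apply L'Hôpital: lim (9*sin(3*s))/(6*s), still 0/0.
After 3 applications of L'Hôpital's rule the quotient is (27*cos(3*s))/(6); substituting s = 0 gives 9/2.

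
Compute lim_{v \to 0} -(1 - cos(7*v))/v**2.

Substitution gives 0/0.
Use (1 − cos u)/u² → 1/2 with u = 7v: the limit is 7²/(2·(-1)) = -49/2.

-49/2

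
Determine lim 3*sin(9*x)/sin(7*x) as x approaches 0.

Substitution gives 0/0.
Divide numerator and denominator by x: sin(9x)/x → 9 and sin(7x)/x → 7, so the limit is 3·9/7 = 27/7.

27/7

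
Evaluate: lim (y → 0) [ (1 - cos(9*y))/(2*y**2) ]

Substitution gives 0/0.
Use (1 − cos u)/u² → 1/2 with u = 9y: the limit is 9²/(2·2) = 81/4.

81/4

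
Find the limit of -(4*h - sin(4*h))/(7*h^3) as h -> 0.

-32/21

Direct substitution gives 0/0.
Apply L'Hôpital: lim (4 - 4*cos(4*h))/(-21*h^2), still 0/0.
Apply L'Hôpital: lim (16*sin(4*h))/(-42*h), still 0/0.
After 3 applications of L'Hôpital's rule the quotient is (64*cos(4*h))/(-42); substituting h = 0 gives -32/21.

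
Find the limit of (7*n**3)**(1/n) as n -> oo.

1

Base → ∞ and exponent → 0: an ∞^0 form.
Take logs: (1/n)·ln(7·n^3) = (ln 7 + 3·ln n)/n → 0.
So the limit is e^0 = 1.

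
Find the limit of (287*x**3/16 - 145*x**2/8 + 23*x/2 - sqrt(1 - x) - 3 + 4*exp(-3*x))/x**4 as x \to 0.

Substitution gives 0/0; apply L'Hôpital's rule 4 times.
After differentiating numerator and denominator 4 times the quotient is (324*e^(-3*x) + 15/(16*(1 - x)^(7/2)))/(24); at x = 0 this is 1733/128.

1733/128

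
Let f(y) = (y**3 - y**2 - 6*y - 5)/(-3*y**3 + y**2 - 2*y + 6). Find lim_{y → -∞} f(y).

-1/3

Numerator and denominator both have degree 3.
Dividing every term by y^3, all lower-order terms vanish and the limit is the ratio of leading coefficients, 1/(-3) = -1/3.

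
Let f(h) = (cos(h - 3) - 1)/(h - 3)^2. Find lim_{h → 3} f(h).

-1/2

Direct substitution gives 0/0.
Apply L'Hôpital: lim (-sin(h - 3))/(2*h - 6), still 0/0.
After 2 applications of L'Hôpital's rule the quotient is (-cos(h - 3))/(2); substituting h = 3 gives -1/2.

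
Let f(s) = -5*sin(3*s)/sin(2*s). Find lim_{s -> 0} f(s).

Substitution gives 0/0.
Divide numerator and denominator by s: sin(3s)/s → 3 and sin(2s)/s → 2, so the limit is -5·3/2 = -15/2.

-15/2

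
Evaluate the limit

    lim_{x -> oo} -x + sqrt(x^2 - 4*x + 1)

An ∞ − ∞ form. Rationalising with the conjugate, the difference becomes (-4x + 1) / (√(x^2 - 4*x + 1) + x).
For large x the denominator behaves like 2·x, so the quotient tends to -4/2 = -2.

-2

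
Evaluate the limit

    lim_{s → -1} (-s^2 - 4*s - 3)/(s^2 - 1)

1

Since s = -1 makes numerator and denominator zero, (s + 1) divides both.
Cancelling it gives (-s - 3)/(s - 1); now plug in s = -1 to get 1.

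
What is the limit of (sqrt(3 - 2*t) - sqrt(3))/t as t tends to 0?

Substitution gives 0/0. Multiply numerator and denominator by the conjugate √(3 - 2t) + √3.
The numerator becomes (3 - 2t) − 3 = -2t, so the expression simplifies to -2/(√(3 - 2t) + √3).
Letting t → 0 gives -2/(2√3) = -√(3)/3.

-√(3)/3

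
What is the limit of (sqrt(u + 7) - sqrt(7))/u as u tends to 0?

√(7)/14

Substitution gives 0/0. Multiply numerator and denominator by the conjugate √(7 + u) + √7.
The numerator becomes (7 + u) − 7 = u, so the expression simplifies to 1/(√(7 + u) + √7).
Letting u → 0 gives 1/(2√7) = √(7)/14.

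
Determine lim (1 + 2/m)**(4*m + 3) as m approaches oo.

Let L be the limit and take ln: ln L = lim (4m + 3)·ln(1 + 2/m) = lim (4m + 3)·(2/m + O(1/m²)) = 8.
Hence L = e^(8).

e^(8)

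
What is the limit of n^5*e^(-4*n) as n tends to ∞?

0

Write as n^5/e^{4n}, an ∞/∞ form.
Exponential growth dominates any polynomial, so repeated L'Hôpital (or the standard result) gives 0.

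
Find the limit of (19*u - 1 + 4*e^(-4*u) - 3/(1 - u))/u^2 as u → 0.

29

Substitution gives 0/0; apply L'Hôpital's rule 2 times.
After differentiating numerator and denominator 2 times the quotient is (64*e^(-4*u) + 6/(u - 1)^3)/(2); at u = 0 this is 29.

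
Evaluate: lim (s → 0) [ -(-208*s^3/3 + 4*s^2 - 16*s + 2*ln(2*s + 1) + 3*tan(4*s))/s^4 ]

Substitution gives 0/0 (the numerator vanishes to order 4).
Expand each term to order s^4: the coefficient of s^4 in 2·ln(1 + 2s) is -8 and in 3·tan(4s) is 0.
Lower-order terms cancel with the polynomial part, so the numerator is (-8)·s^4 + o(s^4), and the limit is (-8)/(-1) = 8.

8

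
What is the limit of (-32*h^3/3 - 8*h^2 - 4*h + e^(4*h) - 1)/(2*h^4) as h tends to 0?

16/3

Direct substitution gives 0/0.
Apply L'Hôpital: lim (-32*h^2 - 16*h + 4*e^(4*h) - 4)/(8*h^3), still 0/0.
Apply L'Hôpital: lim (-64*h + 16*e^(4*h) - 16)/(24*h^2), still 0/0.
Apply L'Hôpital: lim (64*e^(4*h) - 64)/(48*h), still 0/0.
After 4 applications of L'Hôpital's rule the quotient is (256*e^(4*h))/(48); substituting h = 0 gives 16/3.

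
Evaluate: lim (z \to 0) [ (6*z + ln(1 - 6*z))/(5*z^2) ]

-18/5

Direct substitution gives 0/0.
Apply L'Hôpital: lim (6 - 6/(1 - 6*z))/(10*z), still 0/0.
After 2 applications of L'Hôpital's rule the quotient is (-36/(1 - 6*z)^2)/(10); substituting z = 0 gives -18/5.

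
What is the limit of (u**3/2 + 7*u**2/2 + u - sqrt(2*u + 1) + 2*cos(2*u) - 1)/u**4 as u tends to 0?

Substitution gives 0/0 (the numerator vanishes to order 4).
Expand each term to order u^4: the coefficient of u^4 in −√(1 + 2u) is 5/8 and in 2·cos(2u) is 4/3.
Lower-order terms cancel with the polynomial part, so the numerator is (47/24)·u^4 + o(u^4), and the limit is (47/24)/(1) = 47/24.

47/24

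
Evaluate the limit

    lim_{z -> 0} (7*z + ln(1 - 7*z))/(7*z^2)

-7/2

Direct substitution gives 0/0.
Apply L'Hôpital: lim (7 - 7/(1 - 7*z))/(14*z), still 0/0.
After 2 applications of L'Hôpital's rule the quotient is (-49/(1 - 7*z)^2)/(14); substituting z = 0 gives -7/2.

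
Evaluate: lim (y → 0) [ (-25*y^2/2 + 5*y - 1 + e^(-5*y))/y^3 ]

Direct substitution gives 0/0.
Apply L'Hôpital: lim (-25*y + 5 - 5*e^(-5*y))/(3*y^2), still 0/0.
Apply L'Hôpital: lim (-25 + 25*e^(-5*y))/(6*y), still 0/0.
After 3 applications of L'Hôpital's rule the quotient is (-125*e^(-5*y))/(6); substituting y = 0 gives -125/6.

-125/6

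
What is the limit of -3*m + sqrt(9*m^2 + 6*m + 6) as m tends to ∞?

An ∞ − ∞ form. Rationalising with the conjugate, the difference becomes (6m + 6) / (√(9*m^2 + 6*m + 6) + 3m).
For large m the denominator behaves like 2·3m, so the quotient tends to 6/6 = 1.

1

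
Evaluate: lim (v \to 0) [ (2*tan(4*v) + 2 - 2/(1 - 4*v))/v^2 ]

-32

Substitution gives 0/0; apply L'Hôpital's rule 2 times.
After differentiating numerator and denominator 2 times the quotient is (64*tan(4*v)/cos(4*v)^2 + 64/(4*v - 1)^3)/(2); at v = 0 this is -32.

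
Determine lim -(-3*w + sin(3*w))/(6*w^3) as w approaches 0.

3/4

Direct substitution gives 0/0.
Apply L'Hôpital: lim (3*cos(3*w) - 3)/(-18*w^2), still 0/0.
Apply L'Hôpital: lim (-9*sin(3*w))/(-36*w), still 0/0.
After 3 applications of L'Hôpital's rule the quotient is (-27*cos(3*w))/(-36); substituting w = 0 gives 3/4.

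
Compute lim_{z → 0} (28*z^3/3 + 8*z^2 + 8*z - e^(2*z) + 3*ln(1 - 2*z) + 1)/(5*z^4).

Substitution gives 0/0; apply L'Hôpital's rule 4 times.
After differentiating numerator and denominator 4 times the quotient is (-16*e^(2*z) - 288/(2*z - 1)^4)/(120); at z = 0 this is -38/15.

-38/15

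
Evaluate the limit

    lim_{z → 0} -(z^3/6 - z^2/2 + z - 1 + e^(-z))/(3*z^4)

-1/72

Direct substitution gives 0/0.
Apply L'Hôpital: lim (z^2/2 - z + 1 - e^(-z))/(-12*z^3), still 0/0.
Apply L'Hôpital: lim (z - 1 + e^(-z))/(-36*z^2), still 0/0.
Apply L'Hôpital: lim (1 - e^(-z))/(-72*z), still 0/0.
After 4 applications of L'Hôpital's rule the quotient is (e^(-z))/(-72); substituting z = 0 gives -1/72.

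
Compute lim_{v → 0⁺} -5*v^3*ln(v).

0

This is a 0·(−∞) form. Rewrite as -5·ln(v) / v^(−3) and apply L'Hôpital:
the derivative quotient is -5·(1/v) / (−3·v^(−4)) = (5/3)·v^3 → 0.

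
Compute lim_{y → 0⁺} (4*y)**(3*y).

1

Base → 0⁺ and exponent → 0⁺: a 0^0 form.
Take logs: 3y·ln(4y). This is 0·(−∞); rewriting as ln(4y)/(1/(3y)) and applying L'Hôpital gives 0.
Hence the limit is e^0 = 1.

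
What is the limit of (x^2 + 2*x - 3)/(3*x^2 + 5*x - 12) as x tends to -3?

4/13

At x = -3 both the top and bottom vanish — a removable singularity. Factoring out (x + 3) from each leaves (x - 1)/(3*x - 4), which at x = -3 equals 4/13.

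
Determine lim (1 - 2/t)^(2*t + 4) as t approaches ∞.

Let L be the limit and take ln: ln L = lim (2t + 4)·ln(1 - 2/t) = lim (2t + 4)·(-2/t + O(1/t²)) = -4.
Hence L = e^(-4).

e^(-4)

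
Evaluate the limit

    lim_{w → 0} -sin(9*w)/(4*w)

-9/4

Substitution gives 0/0.
Write it as (9/(-4))·sin(9w)/(9w); since sin(u)/u → 1, the limit is -9/4.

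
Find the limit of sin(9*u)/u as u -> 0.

9

Substitution gives 0/0.
Write it as (9)·sin(9u)/(9u); since sin(θ)/θ → 1, the limit is 9.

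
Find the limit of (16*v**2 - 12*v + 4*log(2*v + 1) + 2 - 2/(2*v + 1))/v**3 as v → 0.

Substitution gives 0/0 (the numerator vanishes to order 3).
Expand each term to order v^3: the coefficient of v^3 in 4·ln(1 + 2v) is 32/3 and in -2·1/(1 + 2v) is 16.
Lower-order terms cancel with the polynomial part, so the numerator is (80/3)·v^3 + o(v^3), and the limit is (80/3)/(1) = 80/3.

80/3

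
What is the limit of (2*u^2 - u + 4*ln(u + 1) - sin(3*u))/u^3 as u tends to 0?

35/6

Substitution gives 0/0; apply L'Hôpital's rule 3 times.
After differentiating numerator and denominator 3 times the quotient is (27*cos(3*u) + 8/(u + 1)^3)/(6); at u = 0 this is 35/6.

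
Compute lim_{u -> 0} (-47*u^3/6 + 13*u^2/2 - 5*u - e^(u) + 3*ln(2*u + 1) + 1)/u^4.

Substitution gives 0/0 (the numerator vanishes to order 4).
Expand each term to order u^4: the coefficient of u^4 in 3·ln(1 + 2u) is -12 and in −e^(u) is -1/24.
Lower-order terms cancel with the polynomial part, so the numerator is (-289/24)·u^4 + o(u^4), and the limit is (-289/24)/(1) = -289/24.

-289/24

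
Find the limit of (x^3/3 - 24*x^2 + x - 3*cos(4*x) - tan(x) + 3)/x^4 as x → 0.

-32

Substitution gives 0/0; apply L'Hôpital's rule 4 times.
After differentiating numerator and denominator 4 times the quotient is (-768*cos(4*x) - 24*tan(x)^5 - 40*tan(x)^3 - 16*tan(x))/(24); at x = 0 this is -32.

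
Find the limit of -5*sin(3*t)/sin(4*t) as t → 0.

Substitution gives 0/0.
Divide numerator and denominator by t: sin(3t)/t → 3 and sin(4t)/t → 4, so the limit is -5·3/4 = -15/4.

-15/4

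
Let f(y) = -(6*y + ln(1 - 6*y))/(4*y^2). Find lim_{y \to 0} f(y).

Direct substitution gives 0/0.
Apply L'Hôpital: lim (6 - 6/(1 - 6*y))/(-8*y), still 0/0.
After 2 applications of L'Hôpital's rule the quotient is (-36/(1 - 6*y)^2)/(-8); substituting y = 0 gives 9/2.

9/2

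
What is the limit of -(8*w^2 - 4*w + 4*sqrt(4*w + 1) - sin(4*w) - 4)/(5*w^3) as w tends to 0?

Substitution gives 0/0 (the numerator vanishes to order 3).
Expand each term to order w^3: the coefficient of w^3 in 4·√(1 + 4w) is 16 and in −sin(4w) is 32/3.
Lower-order terms cancel with the polynomial part, so the numerator is (80/3)·w^3 + o(w^3), and the limit is (80/3)/(-5) = -16/3.

-16/3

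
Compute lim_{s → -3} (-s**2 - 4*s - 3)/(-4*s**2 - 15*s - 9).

Since s = -3 makes numerator and denominator zero, (s + 3) divides both.
Cancelling it gives (-s - 1)/(-4*s - 3); now plug in s = -3 to get 2/9.

2/9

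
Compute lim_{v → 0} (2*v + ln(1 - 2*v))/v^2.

-2

Direct substitution gives 0/0.
Apply L'Hôpital: lim (2 - 2/(1 - 2*v))/(2*v), still 0/0.
After 2 applications of L'Hôpital's rule the quotient is (-4/(1 - 2*v)^2)/(2); substituting v = 0 gives -2.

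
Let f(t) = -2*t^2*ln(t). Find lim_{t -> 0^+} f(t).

0

This is a 0·(−∞) form. Rewrite as -2·ln(t) / t^(−2) and apply L'Hôpital:
the derivative quotient is -2·(1/t) / (−2·t^(−3)) = (2/2)·t^2 → 0.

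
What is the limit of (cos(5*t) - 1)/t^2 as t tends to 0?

-25/2

Direct substitution gives 0/0.
Apply L'Hôpital: lim (-5*sin(5*t))/(2*t), still 0/0.
After 2 applications of L'Hôpital's rule the quotient is (-25*cos(5*t))/(2); substituting t = 0 gives -25/2.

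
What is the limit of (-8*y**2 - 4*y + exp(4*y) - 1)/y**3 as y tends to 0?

Direct substitution gives 0/0.
Apply L'Hôpital: lim (-16*y + 4*e^(4*y) - 4)/(3*y^2), still 0/0.
Apply L'Hôpital: lim (16*e^(4*y) - 16)/(6*y), still 0/0.
After 3 applications of L'Hôpital's rule the quotient is (64*e^(4*y))/(6); substituting y = 0 gives 32/3.

32/3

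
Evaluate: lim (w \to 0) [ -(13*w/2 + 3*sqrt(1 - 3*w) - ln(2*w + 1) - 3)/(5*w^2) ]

Substitution gives 0/0; apply L'Hôpital's rule 2 times.
After differentiating numerator and denominator 2 times the quotient is (4/(2*w + 1)^2 - 27/(4*(1 - 3*w)^(3/2)))/(-10); at w = 0 this is 11/40.

11/40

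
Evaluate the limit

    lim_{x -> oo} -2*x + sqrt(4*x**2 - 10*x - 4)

An ∞ − ∞ form. Rationalising with the conjugate, the difference becomes (-10x - 4) / (√(4*x^2 - 10*x - 4) + 2x).
For large x the denominator behaves like 2·2x, so the quotient tends to -10/4 = -5/2.

-5/2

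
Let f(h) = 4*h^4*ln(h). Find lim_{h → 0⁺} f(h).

0

This is a 0·(−∞) form. Rewrite as 4·ln(h) / h^(−4) and apply L'Hôpital:
the derivative quotient is 4·(1/h) / (−4·h^(−5)) = (-4/4)·h^4 → 0.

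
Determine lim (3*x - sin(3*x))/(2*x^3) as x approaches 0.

Direct substitution gives 0/0.
Apply L'Hôpital: lim (3 - 3*cos(3*x))/(6*x^2), still 0/0.
Apply L'Hôpital: lim (9*sin(3*x))/(12*x), still 0/0.
After 3 applications of L'Hôpital's rule the quotient is (27*cos(3*x))/(12); substituting x = 0 gives 9/4.

9/4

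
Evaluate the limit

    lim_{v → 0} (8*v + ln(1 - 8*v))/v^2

-32

Direct substitution gives 0/0.
Apply L'Hôpital: lim (8 - 8/(1 - 8*v))/(2*v), still 0/0.
After 2 applications of L'Hôpital's rule the quotient is (-64/(1 - 8*v)^2)/(2); substituting v = 0 gives -32.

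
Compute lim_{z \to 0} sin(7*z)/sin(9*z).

Substitution gives 0/0.
Divide numerator and denominator by z: sin(7z)/z → 7 and sin(9z)/z → 9, so the limit is 1·7/9 = 7/9.

7/9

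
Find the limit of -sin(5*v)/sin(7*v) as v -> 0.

-5/7

Substitution gives 0/0.
Divide numerator and denominator by v: sin(5v)/v → 5 and sin(7v)/v → 7, so the limit is -1·5/7 = -5/7.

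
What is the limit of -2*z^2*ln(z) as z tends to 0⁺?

0

This is a 0·(−∞) form. Rewrite as -2·ln(z) / z^(−2) and apply L'Hôpital:
the derivative quotient is -2·(1/z) / (−2·z^(−3)) = (2/2)·z^2 → 0.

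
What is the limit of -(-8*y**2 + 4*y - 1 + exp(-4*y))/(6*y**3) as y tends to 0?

16/9

Direct substitution gives 0/0.
Apply L'Hôpital: lim (-16*y + 4 - 4*e^(-4*y))/(-18*y^2), still 0/0.
Apply L'Hôpital: lim (-16 + 16*e^(-4*y))/(-36*y), still 0/0.
After 3 applications of L'Hôpital's rule the quotient is (-64*e^(-4*y))/(-36); substituting y = 0 gives 16/9.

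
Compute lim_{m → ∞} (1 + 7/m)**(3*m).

Write it as [(1 + 7/m)^m]^(3) · (1 + 7/m)^(0). The bracketed term tends to e^(7) and the second factor to 1, so the limit is e^(21).

e^(21)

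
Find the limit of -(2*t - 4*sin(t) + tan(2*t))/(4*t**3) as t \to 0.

Substitution gives 0/0 (the numerator vanishes to order 3).
Expand each term to order t^3: the coefficient of t^3 in -4·sin(t) is 2/3 and in tan(2t) is 8/3.
Lower-order terms cancel with the polynomial part, so the numerator is (10/3)·t^3 + o(t^3), and the limit is (10/3)/(-4) = -5/6.

-5/6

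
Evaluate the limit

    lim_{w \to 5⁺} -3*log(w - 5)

As w → 5⁺, w - 5 → 0⁺ and ln(w - 5) → −∞.
Multiplying by -3 gives ∞.

∞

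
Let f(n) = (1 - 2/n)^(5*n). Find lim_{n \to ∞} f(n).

e^(-10)

The base → 1 and the exponent → ∞: a 1^∞ form.
Take logarithms: (5n)·ln(1 - 2/n). Since ln(1+u) ~ u for small u, this behaves like (5n)·(-2/n) → -10.
So the limit is e^(-10).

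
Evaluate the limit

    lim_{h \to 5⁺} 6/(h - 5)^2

∞

As h → 5⁺, (h - 5) → 0⁺, so (h - 5)^2 → 0⁺ and 6/(h - 5)^2 → ∞.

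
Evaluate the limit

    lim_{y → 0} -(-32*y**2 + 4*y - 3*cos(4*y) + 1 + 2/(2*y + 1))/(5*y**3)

Substitution gives 0/0; apply L'Hôpital's rule 3 times.
After differentiating numerator and denominator 3 times the quotient is (-192*sin(4*y) - 96/(2*y + 1)^4)/(-30); at y = 0 this is 16/5.

16/5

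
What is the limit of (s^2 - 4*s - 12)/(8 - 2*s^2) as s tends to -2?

-1

Since s = -2 makes numerator and denominator zero, (s + 2) divides both.
Cancelling it gives (s - 6)/(4 - 2*s); now plug in s = -2 to get -1.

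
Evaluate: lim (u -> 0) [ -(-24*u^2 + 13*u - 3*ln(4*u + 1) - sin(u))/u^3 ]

383/6

Substitution gives 0/0; apply L'Hôpital's rule 3 times.
After differentiating numerator and denominator 3 times the quotient is (cos(u) - 384/(4*u + 1)^3)/(-6); at u = 0 this is 383/6.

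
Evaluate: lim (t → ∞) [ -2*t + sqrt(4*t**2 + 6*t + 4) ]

3/2

This has the form ∞ − ∞. Multiply and divide by the conjugate √(4*t^2 + 6*t + 4) + 2t.
That gives (6t + 4) / (√(4*t^2 + 6*t + 4) + 2t).
Divide numerator and denominator by t: the limit is 6/(2·2) = 3/2.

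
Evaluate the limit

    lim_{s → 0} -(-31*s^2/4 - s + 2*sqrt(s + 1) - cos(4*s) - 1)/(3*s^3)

Substitution gives 0/0 (the numerator vanishes to order 3).
Expand each term to order s^3: the coefficient of s^3 in −cos(4s) is 0 and in 2·√(1 + s) is 1/8.
Lower-order terms cancel with the polynomial part, so the numerator is (1/8)·s^3 + o(s^3), and the limit is (1/8)/(-3) = -1/24.

-1/24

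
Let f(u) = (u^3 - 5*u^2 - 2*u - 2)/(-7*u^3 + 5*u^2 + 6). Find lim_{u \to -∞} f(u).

-1/7

Numerator and denominator both have degree 3.
Dividing every term by u^3, all lower-order terms vanish and the limit is the ratio of leading coefficients, 1/(-7) = -1/7.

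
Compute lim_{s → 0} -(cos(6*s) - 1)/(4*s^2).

Direct substitution gives 0/0.
Apply L'Hôpital: lim (-6*sin(6*s))/(-8*s), still 0/0.
After 2 applications of L'Hôpital's rule the quotient is (-36*cos(6*s))/(-8); substituting s = 0 gives 9/2.

9/2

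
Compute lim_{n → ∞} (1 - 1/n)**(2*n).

e^(-2)

The base → 1 and the exponent → ∞: a 1^∞ form.
Take logarithms: (2n)·ln(1 - 1/n). Since ln(1+u) ~ u for small u, this behaves like (2n)·(-1/n) → -2.
So the limit is e^(-2).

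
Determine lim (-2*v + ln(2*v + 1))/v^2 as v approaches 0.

-2

Direct substitution gives 0/0.
Apply L'Hôpital: lim (-2 + 2/(2*v + 1))/(2*v), still 0/0.
After 2 applications of L'Hôpital's rule the quotient is (-4/(2*v + 1)^2)/(2); substituting v = 0 gives -2.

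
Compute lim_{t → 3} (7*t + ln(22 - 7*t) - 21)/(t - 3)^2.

Direct substitution gives 0/0.
Apply L'Hôpital: lim (7 - 7/(22 - 7*t))/(2*t - 6), still 0/0.
After 2 applications of L'Hôpital's rule the quotient is (-49/(22 - 7*t)^2)/(2); substituting t = 3 gives -49/2.

-49/2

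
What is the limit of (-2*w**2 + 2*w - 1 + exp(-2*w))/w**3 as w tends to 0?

-4/3

Direct substitution gives 0/0.
Apply L'Hôpital: lim (-4*w + 2 - 2*e^(-2*w))/(3*w^2), still 0/0.
Apply L'Hôpital: lim (-4 + 4*e^(-2*w))/(6*w), still 0/0.
After 3 applications of L'Hôpital's rule the quotient is (-8*e^(-2*w))/(6); substituting w = 0 gives -4/3.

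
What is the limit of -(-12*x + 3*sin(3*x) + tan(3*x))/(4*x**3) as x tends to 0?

9/8

Substitution gives 0/0 (the numerator vanishes to order 3).
Expand each term to order x^3: the coefficient of x^3 in tan(3x) is 9 and in 3·sin(3x) is -27/2.
Lower-order terms cancel with the polynomial part, so the numerator is (-9/2)·x^3 + o(x^3), and the limit is (-9/2)/(-4) = 9/8.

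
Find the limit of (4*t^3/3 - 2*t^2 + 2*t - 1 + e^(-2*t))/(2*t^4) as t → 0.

Direct substitution gives 0/0.
Apply L'Hôpital: lim (4*t^2 - 4*t + 2 - 2*e^(-2*t))/(8*t^3), still 0/0.
Apply L'Hôpital: lim (8*t - 4 + 4*e^(-2*t))/(24*t^2), still 0/0.
Apply L'Hôpital: lim (8 - 8*e^(-2*t))/(48*t), still 0/0.
After 4 applications of L'Hôpital's rule the quotient is (16*e^(-2*t))/(48); substituting t = 0 gives 1/3.

1/3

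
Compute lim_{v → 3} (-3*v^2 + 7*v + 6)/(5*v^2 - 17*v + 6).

Direct substitution gives 0/0, so factor. Both numerator and denominator have (v - 3) as a factor.
After cancelling, the expression reduces to (-3*v - 2)/(5*v - 2).
Substituting v = 3 gives -11/13.

-11/13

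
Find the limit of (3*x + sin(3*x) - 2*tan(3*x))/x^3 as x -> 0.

Substitution gives 0/0 (the numerator vanishes to order 3).
Expand each term to order x^3: the coefficient of x^3 in -2·tan(3x) is -18 and in sin(3x) is -9/2.
Lower-order terms cancel with the polynomial part, so the numerator is (-45/2)·x^3 + o(x^3), and the limit is (-45/2)/(1) = -45/2.

-45/2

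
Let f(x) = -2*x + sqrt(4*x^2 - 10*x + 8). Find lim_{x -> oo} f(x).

This has the form ∞ − ∞. Multiply and divide by the conjugate √(4*x^2 - 10*x + 8) + 2x.
That gives (-10x + 8) / (√(4*x^2 - 10*x + 8) + 2x).
Divide numerator and denominator by x: the limit is -10/(2·2) = -5/2.

-5/2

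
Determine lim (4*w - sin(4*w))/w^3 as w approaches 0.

32/3

Direct substitution gives 0/0.
Apply L'Hôpital: lim (4 - 4*cos(4*w))/(3*w^2), still 0/0.
Apply L'Hôpital: lim (16*sin(4*w))/(6*w), still 0/0.
After 3 applications of L'Hôpital's rule the quotient is (64*cos(4*w))/(6); substituting w = 0 gives 32/3.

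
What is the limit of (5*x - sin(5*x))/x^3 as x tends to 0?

125/6

Direct substitution gives 0/0.
Apply L'Hôpital: lim (5 - 5*cos(5*x))/(3*x^2), still 0/0.
Apply L'Hôpital: lim (25*sin(5*x))/(6*x), still 0/0.
After 3 applications of L'Hôpital's rule the quotient is (125*cos(5*x))/(6); substituting x = 0 gives 125/6.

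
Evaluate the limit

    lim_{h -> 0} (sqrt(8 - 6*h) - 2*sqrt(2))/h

-3*√(2)/4

A 0/0 form; rationalise with √(8 - 6h) + √8. This collapses the numerator to -6h, leaving -6/(√(8 - 6h) + √8) → -6/(2√8) = -3*√(2)/4.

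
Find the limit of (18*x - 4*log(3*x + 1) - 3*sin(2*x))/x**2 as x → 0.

18

Substitution gives 0/0 (the numerator vanishes to order 2).
Expand each term to order x^2: the coefficient of x^2 in -4·ln(1 + 3x) is 18 and in -3·sin(2x) is 0.
Lower-order terms cancel with the polynomial part, so the numerator is (18)·x^2 + o(x^2), and the limit is (18)/(1) = 18.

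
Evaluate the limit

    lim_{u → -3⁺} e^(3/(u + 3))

As u → -3⁺, 3/(u + 3) → +∞, so e^(3/(u + 3)) → ∞.

∞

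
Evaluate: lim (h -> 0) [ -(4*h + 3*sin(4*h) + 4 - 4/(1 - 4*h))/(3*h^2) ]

64/3

Substitution gives 0/0; apply L'Hôpital's rule 2 times.
After differentiating numerator and denominator 2 times the quotient is (-48*sin(4*h) + 128/(4*h - 1)^3)/(-6); at h = 0 this is 64/3.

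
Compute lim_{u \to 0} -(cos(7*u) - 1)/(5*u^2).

49/10

Direct substitution gives 0/0.
Apply L'Hôpital: lim (-7*sin(7*u))/(-10*u), still 0/0.
After 2 applications of L'Hôpital's rule the quotient is (-49*cos(7*u))/(-10); substituting u = 0 gives 49/10.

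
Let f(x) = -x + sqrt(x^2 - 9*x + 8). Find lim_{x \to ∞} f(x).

This has the form ∞ − ∞. Multiply and divide by the conjugate √(x^2 - 9*x + 8) + x.
That gives (-9x + 8) / (√(x^2 - 9*x + 8) + x).
Divide numerator and denominator by x: the limit is -9/(2·1) = -9/2.

-9/2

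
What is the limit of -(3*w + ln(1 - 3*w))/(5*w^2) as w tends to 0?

9/10

Direct substitution gives 0/0.
Apply L'Hôpital: lim (3 - 3/(1 - 3*w))/(-10*w), still 0/0.
After 2 applications of L'Hôpital's rule the quotient is (-9/(1 - 3*w)^2)/(-10); substituting w = 0 gives 9/10.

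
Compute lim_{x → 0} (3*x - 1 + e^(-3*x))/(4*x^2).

9/8

Direct substitution gives 0/0.
Apply L'Hôpital: lim (3 - 3*e^(-3*x))/(8*x), still 0/0.
After 2 applications of L'Hôpital's rule the quotient is (9*e^(-3*x))/(8); substituting x = 0 gives 9/8.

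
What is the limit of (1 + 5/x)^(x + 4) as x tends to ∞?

e^(5)

The base → 1 and the exponent → ∞: a 1^∞ form.
Take logarithms: (x + 4)·ln(1 + 5/x). Since ln(1+u) ~ u for small u, this behaves like (x)·(5/x) → 5.
So the limit is e^(5).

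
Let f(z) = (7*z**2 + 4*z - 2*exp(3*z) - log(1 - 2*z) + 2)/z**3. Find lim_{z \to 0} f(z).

-19/3

Substitution gives 0/0; apply L'Hôpital's rule 3 times.
After differentiating numerator and denominator 3 times the quotient is (-54*e^(3*z) - 16/(2*z - 1)^3)/(6); at z = 0 this is -19/3.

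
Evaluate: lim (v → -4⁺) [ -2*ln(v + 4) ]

As v → -4⁺, v + 4 → 0⁺ and ln(v + 4) → −∞.
Multiplying by -2 gives ∞.

∞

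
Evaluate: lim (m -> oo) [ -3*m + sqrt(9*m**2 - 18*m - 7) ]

An ∞ − ∞ form. Rationalising with the conjugate, the difference becomes (-18m - 7) / (√(9*m^2 - 18*m - 7) + 3m).
For large m the denominator behaves like 2·3m, so the quotient tends to -18/6 = -3.

-3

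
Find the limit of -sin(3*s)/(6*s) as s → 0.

Substitution gives 0/0.
Write it as (3/(-6))·sin(3s)/(3s); since sin(u)/u → 1, the limit is -1/2.

-1/2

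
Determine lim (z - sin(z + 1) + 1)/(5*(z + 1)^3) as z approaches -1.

Direct substitution gives 0/0.
Apply L'Hôpital: lim (1 - cos(z + 1))/(15*(z + 1)^2), still 0/0.
Apply L'Hôpital: lim (sin(z + 1))/(30*z + 30), still 0/0.
After 3 applications of L'Hôpital's rule the quotient is (cos(z + 1))/(30); substituting z = -1 gives 1/30.

1/30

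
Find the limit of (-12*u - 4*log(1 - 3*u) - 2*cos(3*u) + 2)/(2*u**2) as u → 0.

27/2

Substitution gives 0/0 (the numerator vanishes to order 2).
Expand each term to order u^2: the coefficient of u^2 in -4·ln(1 - 3u) is 18 and in -2·cos(3u) is 9.
Lower-order terms cancel with the polynomial part, so the numerator is (27)·u^2 + o(u^2), and the limit is (27)/(2) = 27/2.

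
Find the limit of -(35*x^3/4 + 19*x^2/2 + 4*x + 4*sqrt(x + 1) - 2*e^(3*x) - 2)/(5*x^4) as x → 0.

Substitution gives 0/0 (the numerator vanishes to order 4).
Expand each term to order x^4: the coefficient of x^4 in -2·e^(3x) is -27/4 and in 4·√(1 + x) is -5/32.
Lower-order terms cancel with the polynomial part, so the numerator is (-221/32)·x^4 + o(x^4), and the limit is (-221/32)/(-5) = 221/160.

221/160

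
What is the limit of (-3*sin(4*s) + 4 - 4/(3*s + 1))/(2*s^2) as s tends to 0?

Substitution gives 0/0; apply L'Hôpital's rule 2 times.
After differentiating numerator and denominator 2 times the quotient is (48*sin(4*s) - 72/(3*s + 1)^3)/(4); at s = 0 this is -18.

-18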